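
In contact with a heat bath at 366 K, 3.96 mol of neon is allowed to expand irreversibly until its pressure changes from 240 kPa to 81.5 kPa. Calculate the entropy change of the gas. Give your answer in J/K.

Entropy is a state function, so ΔS_gas depends only on the end states.
For an isothermal ideal gas ΔS_gas = nR ln(P₁/P₂) = 3.96 × 8.314 × ln(240/81.5) = 35.6 J/K.

ΔS_gas = 35.6 J/K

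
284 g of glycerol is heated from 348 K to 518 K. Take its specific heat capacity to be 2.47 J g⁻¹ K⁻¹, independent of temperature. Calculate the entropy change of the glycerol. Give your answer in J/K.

ΔS = 279 J/K

ΔS = ∫dQ_rev/T = m c ln(T₂/T₁) = 284 × 2.47 × ln(518/348) = 279 J/K.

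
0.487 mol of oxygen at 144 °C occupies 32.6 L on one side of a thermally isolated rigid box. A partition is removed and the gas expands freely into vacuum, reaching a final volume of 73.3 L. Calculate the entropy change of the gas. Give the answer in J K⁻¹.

For an ideal gas in free expansion Q = 0 and W = 0, so T is unchanged.
Entropy is a state function; using a reversible isothermal path, ΔS_gas = nR ln(V₂/V₁) = 0.487 × 8.314 × ln(73.3/32.6) = 3.28 J/K.

ΔS_gas = 3.28 J/K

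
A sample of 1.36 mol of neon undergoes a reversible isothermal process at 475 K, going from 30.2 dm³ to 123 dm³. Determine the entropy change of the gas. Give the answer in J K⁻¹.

ΔS_gas = 15.9 J/K

For an isothermal ideal gas ΔS_gas = nR ln(V₂/V₁) = 1.36 × 8.314 × ln(123/30.2) = 15.9 J/K.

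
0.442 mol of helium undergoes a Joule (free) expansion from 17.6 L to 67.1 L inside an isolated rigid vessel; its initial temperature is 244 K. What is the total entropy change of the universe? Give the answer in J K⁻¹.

No heat is exchanged and no work is done, so the ideal-gas temperature stays constant.
Entropy is a state function; using a reversible isothermal path, ΔS_gas = nR ln(V₂/V₁) = 0.442 × 8.314 × ln(67.1/17.6) = 4.92 J/K.
The insulated surroundings exchange no heat, so ΔS_surr = 0 and ΔS_universe = ΔS_gas.

ΔS_universe = 4.92 J/K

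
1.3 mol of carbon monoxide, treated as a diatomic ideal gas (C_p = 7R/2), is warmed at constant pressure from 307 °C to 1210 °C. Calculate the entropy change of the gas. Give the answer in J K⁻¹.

ΔS = 35.5 J/K

In kelvin: T₁ = 580.15 K, T₂ = 1483.15 K. At constant pressure, ΔS = nC_p ln(T₂/T₁) with C_p = 7R/2 = 29.1 J mol⁻¹ K⁻¹.
ΔS = 1.3 × 29.1 × ln(1483.15/580.15) = 35.5 J/K.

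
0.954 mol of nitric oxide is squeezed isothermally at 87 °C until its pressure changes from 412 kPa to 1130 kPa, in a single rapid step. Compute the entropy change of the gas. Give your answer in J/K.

ΔS_gas = -8 J/K

Entropy is a state function, so ΔS_gas depends only on the end states.
For an isothermal ideal gas ΔS_gas = nR ln(P₁/P₂) = 0.954 × 8.314 × ln(412/1130) = -8 J/K.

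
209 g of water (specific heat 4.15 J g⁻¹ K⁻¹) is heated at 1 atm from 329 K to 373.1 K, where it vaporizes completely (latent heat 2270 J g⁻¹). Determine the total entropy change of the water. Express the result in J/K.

ΔS = 1380 J/K

Warming step: ΔS₁ = m c ln(T_tr/T_i) = 209 × 4.15 × ln(373.1/329) = 109.1 J/K.
Phase change: ΔS₂ = +mL/T_tr = 209 × 2270 / 373.1 = 1272 J/K.
ΔS_total = (109.1) + (1272) = 1380 J/K.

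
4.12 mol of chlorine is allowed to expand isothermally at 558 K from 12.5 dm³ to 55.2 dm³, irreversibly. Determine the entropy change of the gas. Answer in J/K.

ΔS_gas = 50.9 J/K

Entropy is a state function, so ΔS_gas depends only on the end states.
For an isothermal ideal gas ΔS_gas = nR ln(V₂/V₁) = 4.12 × 8.314 × ln(55.2/12.5) = 50.9 J/K.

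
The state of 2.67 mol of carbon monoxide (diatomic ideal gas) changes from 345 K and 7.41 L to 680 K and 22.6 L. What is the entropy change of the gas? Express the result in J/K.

Entropy is a state function: ΔS = nC_V ln(T₂/T₁) + nR ln(V₂/V₁), with C_V = 5R/2 = 20.79 J mol⁻¹ K⁻¹ for a diatomic ideal gas.
ΔS = 2.67 × [20.79 × ln(680/345) + 8.314 × ln(22.6/7.41)] = 62.4 J/K.

ΔS = 62.4 J/K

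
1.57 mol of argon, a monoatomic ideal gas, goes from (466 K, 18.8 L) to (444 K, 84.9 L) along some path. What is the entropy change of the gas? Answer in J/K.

ΔS = 18.7 J/K

Entropy is a state function: ΔS = nC_V ln(T₂/T₁) + nR ln(V₂/V₁), with C_V = 3R/2 = 12.47 J mol⁻¹ K⁻¹ for a monoatomic ideal gas.
ΔS = 1.57 × [12.47 × ln(444/466) + 8.314 × ln(84.9/18.8)] = 18.7 J/K.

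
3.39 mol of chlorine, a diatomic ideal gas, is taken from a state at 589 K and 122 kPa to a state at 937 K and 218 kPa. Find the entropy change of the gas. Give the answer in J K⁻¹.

ΔS = 29.4 J/K

ΔS = nC_p ln(T₂/T₁) − nR ln(P₂/P₁), with C_p = 7R/2 = 29.1 J mol⁻¹ K⁻¹ for a diatomic ideal gas.
ΔS = 3.39 × [29.1 × ln(937/589) − 8.314 × ln(218/122)] = 29.4 J/K.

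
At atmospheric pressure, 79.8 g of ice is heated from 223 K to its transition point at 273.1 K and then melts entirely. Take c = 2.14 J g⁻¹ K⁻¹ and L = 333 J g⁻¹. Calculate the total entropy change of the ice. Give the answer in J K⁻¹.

Warming step: ΔS₁ = m c ln(T_tr/T_i) = 79.8 × 2.14 × ln(273.1/223) = 34.61 J/K.
Phase change: ΔS₂ = +mL/T_tr = 79.8 × 333 / 273.1 = 97.3 J/K.
ΔS_total = (34.61) + (97.3) = 132 J/K.

ΔS = 132 J/K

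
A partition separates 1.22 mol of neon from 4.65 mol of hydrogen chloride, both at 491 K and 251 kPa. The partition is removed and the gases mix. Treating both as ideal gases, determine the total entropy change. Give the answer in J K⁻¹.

Mole fractions: x_A = 1.22/5.87 = 0.208, x_B = 0.792.
ΔS_mix = −R(n_A ln x_A + n_B ln x_B) = −8.314 × (1.22 ln 0.208 + 4.65 ln 0.792) = 24.9 J/K.

ΔS_mix = 24.9 J/K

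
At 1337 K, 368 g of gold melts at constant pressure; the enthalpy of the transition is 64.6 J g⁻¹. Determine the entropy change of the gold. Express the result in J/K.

Heat absorbed by the substance: Q = mL = 368 × 64.6 = 23772.8 J.
At constant T, ΔS = Q_rev/T = 23772.8 / 1337 = 17.8 J/K.

ΔS = 17.8 J/K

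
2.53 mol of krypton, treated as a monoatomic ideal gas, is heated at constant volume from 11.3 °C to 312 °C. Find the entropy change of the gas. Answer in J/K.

In kelvin: T₁ = 284.45 K, T₂ = 585.15 K. At constant volume, ΔS = nC_V ln(T₂/T₁) with C_V = 3R/2 = 12.47 J mol⁻¹ K⁻¹.
ΔS = 2.53 × 12.47 × ln(585.15/284.45) = 22.8 J/K.

ΔS = 22.8 J/K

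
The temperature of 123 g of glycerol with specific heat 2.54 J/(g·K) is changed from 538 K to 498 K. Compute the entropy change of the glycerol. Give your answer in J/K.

ΔS = -24.1 J/K

ΔS = ∫dQ_rev/T = m c ln(T₂/T₁) = 123 × 2.54 × ln(498/538) = -24.1 J/K.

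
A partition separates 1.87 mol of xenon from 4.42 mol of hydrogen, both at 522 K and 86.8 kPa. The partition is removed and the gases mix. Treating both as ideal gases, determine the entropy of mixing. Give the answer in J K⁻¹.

Mole fractions: x_A = 1.87/6.29 = 0.297, x_B = 0.703.
ΔS_mix = −R(n_A ln x_A + n_B ln x_B) = −8.314 × (1.87 ln 0.297 + 4.42 ln 0.703) = 31.8 J/K.

ΔS_mix = 31.8 J/K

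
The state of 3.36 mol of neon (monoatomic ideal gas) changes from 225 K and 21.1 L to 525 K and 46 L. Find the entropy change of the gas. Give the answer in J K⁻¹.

Entropy is a state function: ΔS = nC_V ln(T₂/T₁) + nR ln(V₂/V₁), with C_V = 3R/2 = 12.47 J mol⁻¹ K⁻¹ for a monoatomic ideal gas.
ΔS = 3.36 × [12.47 × ln(525/225) + 8.314 × ln(46/21.1)] = 57.3 J/K.

ΔS = 57.3 J/K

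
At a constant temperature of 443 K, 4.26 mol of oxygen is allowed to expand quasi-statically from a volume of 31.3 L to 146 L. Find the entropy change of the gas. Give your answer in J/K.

For an isothermal ideal gas ΔS_gas = nR ln(V₂/V₁) = 4.26 × 8.314 × ln(146/31.3) = 54.5 J/K.

ΔS_gas = 54.5 J/K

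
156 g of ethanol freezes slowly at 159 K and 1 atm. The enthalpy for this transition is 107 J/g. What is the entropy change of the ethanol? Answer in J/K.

ΔS = -105 J/K

Heat released by the substance: Q = −mL = −156 × 107 = −16692 J.
At constant T, ΔS = Q_rev/T = −16692 / 159 = -105 J/K.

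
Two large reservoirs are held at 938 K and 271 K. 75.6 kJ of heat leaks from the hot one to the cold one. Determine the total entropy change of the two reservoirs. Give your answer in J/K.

ΔS_hot = −Q/T_H = −75600/938 = -80.6 J/K and ΔS_cold = +Q/T_C = 75600/271 = 279 J/K.
ΔS_total = -80.6 + 279 = 198 J/K, positive as the second law requires.

ΔS_total = 198 J/K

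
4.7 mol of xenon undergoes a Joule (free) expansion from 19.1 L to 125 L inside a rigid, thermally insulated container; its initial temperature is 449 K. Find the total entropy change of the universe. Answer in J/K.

No heat is exchanged and no work is done, so the ideal-gas temperature stays constant.
Entropy is a state function; using a reversible isothermal path, ΔS_gas = nR ln(V₂/V₁) = 4.7 × 8.314 × ln(125/19.1) = 73.4 J/K.
The insulated surroundings exchange no heat, so ΔS_surr = 0 and ΔS_universe = ΔS_gas.

ΔS_universe = 73.4 J/K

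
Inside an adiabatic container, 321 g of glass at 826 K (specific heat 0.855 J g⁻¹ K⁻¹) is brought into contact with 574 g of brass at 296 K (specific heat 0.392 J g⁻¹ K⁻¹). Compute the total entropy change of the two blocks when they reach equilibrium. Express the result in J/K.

ΔS_total = 60.5 J/K

Energy balance: T_f = (m₁c₁T₁ + m₂c₂T₂)/(m₁c₁ + m₂c₂) = 587.24 K.
ΔS₁ = m₁c₁ ln(T_f/T₁) = 274.455 × ln(587.24/826) = -93.64 J/K.
ΔS₂ = m₂c₂ ln(T_f/T₂) = 225.008 × ln(587.24/296) = 154.1 J/K.
ΔS_total = -93.64 + 154.1 = 60.5 J/K.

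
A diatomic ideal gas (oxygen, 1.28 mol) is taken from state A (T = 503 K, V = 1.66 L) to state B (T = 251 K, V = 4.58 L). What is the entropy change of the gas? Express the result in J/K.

ΔS = -7.69 J/K

Entropy is a state function: ΔS = nC_V ln(T₂/T₁) + nR ln(V₂/V₁), with C_V = 5R/2 = 20.79 J mol⁻¹ K⁻¹ for a diatomic ideal gas.
ΔS = 1.28 × [20.79 × ln(251/503) + 8.314 × ln(4.58/1.66)] = -7.69 J/K.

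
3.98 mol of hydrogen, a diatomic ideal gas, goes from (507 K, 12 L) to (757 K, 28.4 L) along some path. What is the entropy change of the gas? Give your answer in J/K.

ΔS = 61.7 J/K

Entropy is a state function: ΔS = nC_V ln(T₂/T₁) + nR ln(V₂/V₁), with C_V = 5R/2 = 20.79 J mol⁻¹ K⁻¹ for a diatomic ideal gas.
ΔS = 3.98 × [20.79 × ln(757/507) + 8.314 × ln(28.4/12)] = 61.7 J/K.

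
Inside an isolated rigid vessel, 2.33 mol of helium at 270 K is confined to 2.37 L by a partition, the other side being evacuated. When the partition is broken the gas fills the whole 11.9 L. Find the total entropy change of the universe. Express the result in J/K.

ΔS_universe = 31.3 J/K

No heat is exchanged and no work is done, so the ideal-gas temperature stays constant.
Entropy is a state function; using a reversible isothermal path, ΔS_gas = nR ln(V₂/V₁) = 2.33 × 8.314 × ln(11.9/2.37) = 31.3 J/K.
The insulated surroundings exchange no heat, so ΔS_surr = 0 and ΔS_universe = ΔS_gas.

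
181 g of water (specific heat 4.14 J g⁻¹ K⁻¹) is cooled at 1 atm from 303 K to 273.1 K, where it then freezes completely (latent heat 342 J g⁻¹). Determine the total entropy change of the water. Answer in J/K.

ΔS = -305 J/K

Cooling step: ΔS₁ = m c ln(T_tr/T_i) = 181 × 4.14 × ln(273.1/303) = -77.85 J/K.
Phase change: ΔS₂ = −mL/T_tr = −181 × 342 / 273.1 = -226.7 J/K.
ΔS_total = (-77.85) + (-226.7) = -305 J/K.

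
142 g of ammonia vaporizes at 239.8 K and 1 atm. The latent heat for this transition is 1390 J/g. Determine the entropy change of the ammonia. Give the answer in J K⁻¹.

ΔS = 823 J/K

Heat absorbed by the substance: Q = mL = 142 × 1390 = 197380 J.
At constant T, ΔS = Q_rev/T = 197380 / 239.8 = 823 J/K.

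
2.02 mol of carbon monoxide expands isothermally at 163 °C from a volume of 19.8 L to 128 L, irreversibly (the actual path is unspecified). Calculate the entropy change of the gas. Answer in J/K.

ΔS_gas = 31.3 J/K

Entropy is a state function, so ΔS_gas depends only on the end states.
For an isothermal ideal gas ΔS_gas = nR ln(V₂/V₁) = 2.02 × 8.314 × ln(128/19.8) = 31.3 J/K.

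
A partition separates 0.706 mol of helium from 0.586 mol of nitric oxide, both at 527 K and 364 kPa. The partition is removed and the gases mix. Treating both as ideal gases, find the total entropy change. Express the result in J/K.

ΔS_mix = 7.4 J/K

Mole fractions: x_A = 0.706/1.29 = 0.546, x_B = 0.454.
ΔS_mix = −R(n_A ln x_A + n_B ln x_B) = −8.314 × (0.706 ln 0.546 + 0.586 ln 0.454) = 7.4 J/K.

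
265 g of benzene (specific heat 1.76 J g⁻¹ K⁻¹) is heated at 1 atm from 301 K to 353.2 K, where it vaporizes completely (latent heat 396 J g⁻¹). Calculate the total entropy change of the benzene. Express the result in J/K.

Warming step: ΔS₁ = m c ln(T_tr/T_i) = 265 × 1.76 × ln(353.2/301) = 74.59 J/K.
Phase change: ΔS₂ = +mL/T_tr = 265 × 396 / 353.2 = 297.1 J/K.
ΔS_total = (74.59) + (297.1) = 372 J/K.

ΔS = 372 J/K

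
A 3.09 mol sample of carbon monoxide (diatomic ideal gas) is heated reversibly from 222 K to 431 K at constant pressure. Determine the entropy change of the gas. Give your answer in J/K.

ΔS = 59.7 J/K

At constant pressure, ΔS = nC_p ln(T₂/T₁) with C_p = 7R/2 = 29.1 J mol⁻¹ K⁻¹.
ΔS = 3.09 × 29.1 × ln(431/222) = 59.7 J/K.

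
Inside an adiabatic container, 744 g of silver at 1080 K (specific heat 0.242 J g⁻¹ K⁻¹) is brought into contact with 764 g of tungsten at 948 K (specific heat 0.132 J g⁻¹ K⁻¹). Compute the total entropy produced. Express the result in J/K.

ΔS_total = 0.542 J/K

Energy balance: T_f = (m₁c₁T₁ + m₂c₂T₂)/(m₁c₁ + m₂c₂) = 1032.6 K.
ΔS₁ = m₁c₁ ln(T_f/T₁) = 180.048 × ln(1032.6/1080) = -8.079 J/K.
ΔS₂ = m₂c₂ ln(T_f/T₂) = 100.848 × ln(1032.6/948) = 8.621 J/K.
ΔS_total = -8.079 + 8.621 = 0.542 J/K.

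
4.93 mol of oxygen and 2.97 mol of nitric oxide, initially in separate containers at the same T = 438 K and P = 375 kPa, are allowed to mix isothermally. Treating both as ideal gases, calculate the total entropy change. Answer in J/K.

ΔS_mix = 43.5 J/K

Mole fractions: x_A = 4.93/7.9 = 0.624, x_B = 0.376.
ΔS_mix = −R(n_A ln x_A + n_B ln x_B) = −8.314 × (4.93 ln 0.624 + 2.97 ln 0.376) = 43.5 J/K.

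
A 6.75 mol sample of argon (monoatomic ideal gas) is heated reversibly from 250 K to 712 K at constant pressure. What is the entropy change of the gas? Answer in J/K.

ΔS = 147 J/K

At constant pressure, ΔS = nC_p ln(T₂/T₁) with C_p = 5R/2 = 20.79 J mol⁻¹ K⁻¹.
ΔS = 6.75 × 20.79 × ln(712/250) = 147 J/K.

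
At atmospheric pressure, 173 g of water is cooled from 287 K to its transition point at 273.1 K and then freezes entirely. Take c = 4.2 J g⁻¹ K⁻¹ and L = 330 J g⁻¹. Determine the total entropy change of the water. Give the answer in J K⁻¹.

Cooling step: ΔS₁ = m c ln(T_tr/T_i) = 173 × 4.2 × ln(273.1/287) = -36.07 J/K.
Phase change: ΔS₂ = −mL/T_tr = −173 × 330 / 273.1 = -209 J/K.
ΔS_total = (-36.07) + (-209) = -245 J/K.

ΔS = -245 J/K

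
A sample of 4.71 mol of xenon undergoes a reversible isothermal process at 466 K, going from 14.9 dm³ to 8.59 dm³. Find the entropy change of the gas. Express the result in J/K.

ΔS_gas = -21.6 J/K

For an isothermal ideal gas ΔS_gas = nR ln(V₂/V₁) = 4.71 × 8.314 × ln(8.59/14.9) = -21.6 J/K.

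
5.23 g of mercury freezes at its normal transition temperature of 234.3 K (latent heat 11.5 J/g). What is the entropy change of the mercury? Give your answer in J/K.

Heat released by the substance: Q = −mL = −5.23 × 11.5 = −60.145 J.
At constant T, ΔS = Q_rev/T = −60.145 / 234.3 = -0.257 J/K.

ΔS = -0.257 J/K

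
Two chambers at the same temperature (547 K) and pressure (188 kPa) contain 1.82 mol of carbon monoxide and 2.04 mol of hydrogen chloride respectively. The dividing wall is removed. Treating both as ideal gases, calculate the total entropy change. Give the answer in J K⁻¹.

ΔS_mix = 22.2 J/K

Mole fractions: x_A = 1.82/3.86 = 0.472, x_B = 0.528.
ΔS_mix = −R(n_A ln x_A + n_B ln x_B) = −8.314 × (1.82 ln 0.472 + 2.04 ln 0.528) = 22.2 J/K.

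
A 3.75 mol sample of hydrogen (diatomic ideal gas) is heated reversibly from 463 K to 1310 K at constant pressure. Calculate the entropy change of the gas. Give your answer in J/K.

ΔS = 113 J/K

At constant pressure, ΔS = nC_p ln(T₂/T₁) with C_p = 7R/2 = 29.1 J mol⁻¹ K⁻¹.
ΔS = 3.75 × 29.1 × ln(1310/463) = 113 J/K.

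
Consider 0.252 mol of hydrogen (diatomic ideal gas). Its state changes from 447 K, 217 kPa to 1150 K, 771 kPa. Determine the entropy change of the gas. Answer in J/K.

ΔS = nC_p ln(T₂/T₁) − nR ln(P₂/P₁), with C_p = 7R/2 = 29.1 J mol⁻¹ K⁻¹ for a diatomic ideal gas.
ΔS = 0.252 × [29.1 × ln(1150/447) − 8.314 × ln(771/217)] = 4.27 J/K.

ΔS = 4.27 J/K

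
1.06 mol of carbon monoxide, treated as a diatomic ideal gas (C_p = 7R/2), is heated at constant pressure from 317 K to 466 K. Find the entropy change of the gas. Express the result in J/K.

ΔS = 11.9 J/K

At constant pressure, ΔS = nC_p ln(T₂/T₁) with C_p = 7R/2 = 29.1 J mol⁻¹ K⁻¹.
ΔS = 1.06 × 29.1 × ln(466/317) = 11.9 J/K.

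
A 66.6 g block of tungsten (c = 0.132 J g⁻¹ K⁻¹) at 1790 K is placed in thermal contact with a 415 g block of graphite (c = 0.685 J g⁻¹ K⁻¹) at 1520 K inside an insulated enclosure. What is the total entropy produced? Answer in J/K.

ΔS_total = 0.12 J/K

Energy balance: T_f = (m₁c₁T₁ + m₂c₂T₂)/(m₁c₁ + m₂c₂) = 1528.1 K.
ΔS₁ = m₁c₁ ln(T_f/T₁) = 8.7912 × ln(1528.1/1790) = -1.391 J/K.
ΔS₂ = m₂c₂ ln(T_f/T₂) = 284.275 × ln(1528.1/1520) = 1.511 J/K.
ΔS_total = -1.391 + 1.511 = 0.12 J/K.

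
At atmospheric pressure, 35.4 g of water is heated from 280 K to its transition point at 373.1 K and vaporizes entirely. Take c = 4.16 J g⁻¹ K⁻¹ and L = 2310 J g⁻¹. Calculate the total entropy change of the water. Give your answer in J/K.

Warming step: ΔS₁ = m c ln(T_tr/T_i) = 35.4 × 4.16 × ln(373.1/280) = 42.27 J/K.
Phase change: ΔS₂ = +mL/T_tr = 35.4 × 2310 / 373.1 = 219.2 J/K.
ΔS_total = (42.27) + (219.2) = 261 J/K.

ΔS = 261 J/K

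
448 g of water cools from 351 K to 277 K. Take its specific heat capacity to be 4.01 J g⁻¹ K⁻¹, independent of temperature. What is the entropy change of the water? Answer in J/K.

ΔS = -425 J/K

ΔS = ∫dQ_rev/T = m c ln(T₂/T₁) = 448 × 4.01 × ln(277/351) = -425 J/K.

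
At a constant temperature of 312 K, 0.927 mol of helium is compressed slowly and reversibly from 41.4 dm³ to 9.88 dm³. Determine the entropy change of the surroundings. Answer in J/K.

ΔS_surr = 11 J/K

For an isothermal ideal gas ΔS_gas = nR ln(V₂/V₁) = 0.927 × 8.314 × ln(9.88/41.4) = -11 J/K.
The process is reversible, so ΔS_surr = −ΔS_gas = 11 J/K and ΔS_universe = 0.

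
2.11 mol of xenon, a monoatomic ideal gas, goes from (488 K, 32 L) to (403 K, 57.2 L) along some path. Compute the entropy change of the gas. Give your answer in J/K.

ΔS = 5.15 J/K

Entropy is a state function: ΔS = nC_V ln(T₂/T₁) + nR ln(V₂/V₁), with C_V = 3R/2 = 12.47 J mol⁻¹ K⁻¹ for a monoatomic ideal gas.
ΔS = 2.11 × [12.47 × ln(403/488) + 8.314 × ln(57.2/32)] = 5.15 J/K.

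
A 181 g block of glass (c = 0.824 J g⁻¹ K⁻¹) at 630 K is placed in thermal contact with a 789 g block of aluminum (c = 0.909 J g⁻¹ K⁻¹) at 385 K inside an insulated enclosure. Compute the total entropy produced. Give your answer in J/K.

ΔS_total = 16.6 J/K

Energy balance: T_f = (m₁c₁T₁ + m₂c₂T₂)/(m₁c₁ + m₂c₂) = 427.18 K.
ΔS₁ = m₁c₁ ln(T_f/T₁) = 149.144 × ln(427.18/630) = -57.95 J/K.
ΔS₂ = m₂c₂ ln(T_f/T₂) = 717.201 × ln(427.18/385) = 74.56 J/K.
ΔS_total = -57.95 + 74.56 = 16.6 J/K.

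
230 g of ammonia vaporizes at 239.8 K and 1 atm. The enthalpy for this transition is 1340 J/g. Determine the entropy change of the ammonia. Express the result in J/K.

Heat absorbed by the substance: Q = mL = 230 × 1340 = 308200 J.
At constant T, ΔS = Q_rev/T = 308200 / 239.8 = 1290 J/K.

ΔS = 1290 J/K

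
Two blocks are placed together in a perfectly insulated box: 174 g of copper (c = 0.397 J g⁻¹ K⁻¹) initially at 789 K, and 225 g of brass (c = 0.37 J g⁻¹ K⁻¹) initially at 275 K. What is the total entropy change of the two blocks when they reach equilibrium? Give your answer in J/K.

ΔS_total = 20.7 J/K

Energy balance: T_f = (m₁c₁T₁ + m₂c₂T₂)/(m₁c₁ + m₂c₂) = 508.09 K.
ΔS₁ = m₁c₁ ln(T_f/T₁) = 69.078 × ln(508.09/789) = -30.4 J/K.
ΔS₂ = m₂c₂ ln(T_f/T₂) = 83.25 × ln(508.09/275) = 51.11 J/K.
ΔS_total = -30.4 + 51.11 = 20.7 J/K.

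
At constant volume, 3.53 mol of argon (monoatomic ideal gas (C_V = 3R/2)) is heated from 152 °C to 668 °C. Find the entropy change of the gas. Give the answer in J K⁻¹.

In kelvin: T₁ = 425.15 K, T₂ = 941.15 K. At constant volume, ΔS = nC_V ln(T₂/T₁) with C_V = 3R/2 = 12.47 J mol⁻¹ K⁻¹.
ΔS = 3.53 × 12.47 × ln(941.15/425.15) = 35 J/K.

ΔS = 35 J/K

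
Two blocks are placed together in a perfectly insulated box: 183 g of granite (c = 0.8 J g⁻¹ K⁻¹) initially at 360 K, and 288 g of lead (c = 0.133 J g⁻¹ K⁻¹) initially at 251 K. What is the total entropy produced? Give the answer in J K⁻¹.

ΔS_total = 1.84 J/K

Energy balance: T_f = (m₁c₁T₁ + m₂c₂T₂)/(m₁c₁ + m₂c₂) = 337.4 K.
ΔS₁ = m₁c₁ ln(T_f/T₁) = 146.4 × ln(337.4/360) = -9.494 J/K.
ΔS₂ = m₂c₂ ln(T_f/T₂) = 38.304 × ln(337.4/251) = 11.33 J/K.
ΔS_total = -9.494 + 11.33 = 1.84 J/K.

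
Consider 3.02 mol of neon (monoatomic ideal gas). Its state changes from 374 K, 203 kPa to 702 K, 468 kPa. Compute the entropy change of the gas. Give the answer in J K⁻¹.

ΔS = nC_p ln(T₂/T₁) − nR ln(P₂/P₁), with C_p = 5R/2 = 20.79 J mol⁻¹ K⁻¹ for a monoatomic ideal gas.
ΔS = 3.02 × [20.79 × ln(702/374) − 8.314 × ln(468/203)] = 18.6 J/K.

ΔS = 18.6 J/K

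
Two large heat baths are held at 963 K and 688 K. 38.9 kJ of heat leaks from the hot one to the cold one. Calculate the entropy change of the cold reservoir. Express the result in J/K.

ΔS_cold = 56.5 J/K

The cold reservoir gains heat Q, so ΔS_cold = +Q/T_C = 38900/688 = 56.5 J/K.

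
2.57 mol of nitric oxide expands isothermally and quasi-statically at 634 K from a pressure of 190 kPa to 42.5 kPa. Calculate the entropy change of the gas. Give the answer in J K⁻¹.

ΔS_gas = 32 J/K

For an isothermal ideal gas ΔS_gas = nR ln(P₁/P₂) = 2.57 × 8.314 × ln(190/42.5) = 32 J/K.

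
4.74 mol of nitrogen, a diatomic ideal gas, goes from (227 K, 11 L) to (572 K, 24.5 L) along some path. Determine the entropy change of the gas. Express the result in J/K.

Entropy is a state function: ΔS = nC_V ln(T₂/T₁) + nR ln(V₂/V₁), with C_V = 5R/2 = 20.79 J mol⁻¹ K⁻¹ for a diatomic ideal gas.
ΔS = 4.74 × [20.79 × ln(572/227) + 8.314 × ln(24.5/11)] = 123 J/K.

ΔS = 123 J/K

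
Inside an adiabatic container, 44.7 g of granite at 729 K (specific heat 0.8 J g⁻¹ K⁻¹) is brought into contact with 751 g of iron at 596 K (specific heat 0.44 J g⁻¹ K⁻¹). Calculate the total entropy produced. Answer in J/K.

ΔS_total = 0.691 J/K

Energy balance: T_f = (m₁c₁T₁ + m₂c₂T₂)/(m₁c₁ + m₂c₂) = 608.99 K.
ΔS₁ = m₁c₁ ln(T_f/T₁) = 35.76 × ln(608.99/729) = -6.432 J/K.
ΔS₂ = m₂c₂ ln(T_f/T₂) = 330.44 × ln(608.99/596) = 7.123 J/K.
ΔS_total = -6.432 + 7.123 = 0.691 J/K.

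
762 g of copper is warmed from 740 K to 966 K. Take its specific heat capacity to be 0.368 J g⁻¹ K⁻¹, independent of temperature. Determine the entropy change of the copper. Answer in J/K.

ΔS = 74.7 J/K

ΔS = ∫dQ_rev/T = m c ln(T₂/T₁) = 762 × 0.368 × ln(966/740) = 74.7 J/K.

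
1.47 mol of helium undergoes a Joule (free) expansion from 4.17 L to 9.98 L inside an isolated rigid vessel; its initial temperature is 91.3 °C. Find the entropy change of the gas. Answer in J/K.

ΔS_gas = 10.7 J/K

No heat is exchanged and no work is done, so the ideal-gas temperature stays constant.
Entropy is a state function; using a reversible isothermal path, ΔS_gas = nR ln(V₂/V₁) = 1.47 × 8.314 × ln(9.98/4.17) = 10.7 J/K.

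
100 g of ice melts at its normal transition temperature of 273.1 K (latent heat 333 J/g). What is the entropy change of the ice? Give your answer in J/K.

Heat absorbed by the substance: Q = mL = 100 × 333 = 33300 J.
At constant T, ΔS = Q_rev/T = 33300 / 273.1 = 122 J/K.

ΔS = 122 J/K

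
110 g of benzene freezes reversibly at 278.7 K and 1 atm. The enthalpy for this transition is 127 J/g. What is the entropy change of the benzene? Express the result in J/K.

ΔS = -50.1 J/K

Heat released by the substance: Q = −mL = −110 × 127 = −13970 J.
At constant T, ΔS = Q_rev/T = −13970 / 278.7 = -50.1 J/K.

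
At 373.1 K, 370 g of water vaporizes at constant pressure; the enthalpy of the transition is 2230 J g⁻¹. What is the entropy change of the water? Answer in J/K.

ΔS = 2210 J/K

Heat absorbed by the substance: Q = mL = 370 × 2230 = 825100 J.
At constant T, ΔS = Q_rev/T = 825100 / 373.1 = 2210 J/K.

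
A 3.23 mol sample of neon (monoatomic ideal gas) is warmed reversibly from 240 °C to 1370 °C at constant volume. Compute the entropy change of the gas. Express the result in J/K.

In kelvin: T₁ = 513.15 K, T₂ = 1643.15 K. At constant volume, ΔS = nC_V ln(T₂/T₁) with C_V = 3R/2 = 12.47 J mol⁻¹ K⁻¹.
ΔS = 3.23 × 12.47 × ln(1643.15/513.15) = 46.9 J/K.

ΔS = 46.9 J/K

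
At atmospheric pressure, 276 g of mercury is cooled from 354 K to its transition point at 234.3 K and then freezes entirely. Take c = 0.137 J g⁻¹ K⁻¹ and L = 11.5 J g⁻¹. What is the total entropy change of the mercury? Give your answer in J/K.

ΔS = -29.2 J/K

Cooling step: ΔS₁ = m c ln(T_tr/T_i) = 276 × 0.137 × ln(234.3/354) = -15.605 J/K.
Phase change: ΔS₂ = −mL/T_tr = −276 × 11.5 / 234.3 = -13.547 J/K.
ΔS_total = (-15.605) + (-13.547) = -29.2 J/K.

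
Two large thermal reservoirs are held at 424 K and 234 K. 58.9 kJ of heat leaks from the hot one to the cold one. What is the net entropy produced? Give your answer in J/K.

ΔS_hot = −Q/T_H = −58900/424 = -138.9 J/K and ΔS_cold = +Q/T_C = 58900/234 = 251.7 J/K.
ΔS_total = -138.9 + 251.7 = 113 J/K, positive as the second law requires.

ΔS_total = 113 J/K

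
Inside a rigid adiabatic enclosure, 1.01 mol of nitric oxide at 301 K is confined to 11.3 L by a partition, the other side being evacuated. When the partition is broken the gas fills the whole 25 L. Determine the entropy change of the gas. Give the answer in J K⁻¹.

ΔS_gas = 6.67 J/K

No heat is exchanged and no work is done, so the ideal-gas temperature stays constant.
Entropy is a state function; using a reversible isothermal path, ΔS_gas = nR ln(V₂/V₁) = 1.01 × 8.314 × ln(25/11.3) = 6.67 J/K.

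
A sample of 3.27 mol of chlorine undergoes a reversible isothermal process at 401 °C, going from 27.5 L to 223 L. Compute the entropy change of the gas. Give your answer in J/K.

ΔS_gas = 56.9 J/K

For an isothermal ideal gas ΔS_gas = nR ln(V₂/V₁) = 3.27 × 8.314 × ln(223/27.5) = 56.9 J/K.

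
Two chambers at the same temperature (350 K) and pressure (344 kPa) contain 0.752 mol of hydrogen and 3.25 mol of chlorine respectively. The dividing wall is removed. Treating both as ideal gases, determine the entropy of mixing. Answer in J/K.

Mole fractions: x_A = 0.752/4 = 0.188, x_B = 0.812.
ΔS_mix = −R(n_A ln x_A + n_B ln x_B) = −8.314 × (0.752 ln 0.188 + 3.25 ln 0.812) = 16.1 J/K.

ΔS_mix = 16.1 J/K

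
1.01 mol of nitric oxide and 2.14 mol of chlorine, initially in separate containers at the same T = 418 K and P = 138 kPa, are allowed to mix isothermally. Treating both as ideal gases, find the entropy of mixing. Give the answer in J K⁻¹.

Mole fractions: x_A = 1.01/3.15 = 0.321, x_B = 0.679.
ΔS_mix = −R(n_A ln x_A + n_B ln x_B) = −8.314 × (1.01 ln 0.321 + 2.14 ln 0.679) = 16.4 J/K.

ΔS_mix = 16.4 J/K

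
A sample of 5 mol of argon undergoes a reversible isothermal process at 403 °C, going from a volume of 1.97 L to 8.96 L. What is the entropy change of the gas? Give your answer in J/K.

For an isothermal ideal gas ΔS_gas = nR ln(V₂/V₁) = 5 × 8.314 × ln(8.96/1.97) = 63 J/K.

ΔS_gas = 63 J/K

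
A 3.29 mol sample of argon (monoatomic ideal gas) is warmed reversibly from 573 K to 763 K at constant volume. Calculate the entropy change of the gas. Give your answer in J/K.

At constant volume, ΔS = nC_V ln(T₂/T₁) with C_V = 3R/2 = 12.47 J mol⁻¹ K⁻¹.
ΔS = 3.29 × 12.47 × ln(763/573) = 11.7 J/K.

ΔS = 11.7 J/K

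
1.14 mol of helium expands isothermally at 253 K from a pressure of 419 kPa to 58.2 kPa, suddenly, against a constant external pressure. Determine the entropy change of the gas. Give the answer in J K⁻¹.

ΔS_gas = 18.7 J/K

Entropy is a state function, so ΔS_gas depends only on the end states.
For an isothermal ideal gas ΔS_gas = nR ln(P₁/P₂) = 1.14 × 8.314 × ln(419/58.2) = 18.7 J/K.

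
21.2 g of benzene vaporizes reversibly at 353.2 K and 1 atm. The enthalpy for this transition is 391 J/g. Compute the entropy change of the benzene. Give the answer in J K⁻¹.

Heat absorbed by the substance: Q = mL = 21.2 × 391 = 8289.2 J.
At constant T, ΔS = Q_rev/T = 8289.2 / 353.2 = 23.5 J/K.

ΔS = 23.5 J/K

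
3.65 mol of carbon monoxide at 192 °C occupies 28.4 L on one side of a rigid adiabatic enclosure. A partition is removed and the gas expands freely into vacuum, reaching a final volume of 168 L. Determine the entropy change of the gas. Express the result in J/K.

ΔS_gas = 53.9 J/K

No heat is exchanged and no work is done, so the ideal-gas temperature stays constant.
Entropy is a state function; using a reversible isothermal path, ΔS_gas = nR ln(V₂/V₁) = 3.65 × 8.314 × ln(168/28.4) = 53.9 J/K.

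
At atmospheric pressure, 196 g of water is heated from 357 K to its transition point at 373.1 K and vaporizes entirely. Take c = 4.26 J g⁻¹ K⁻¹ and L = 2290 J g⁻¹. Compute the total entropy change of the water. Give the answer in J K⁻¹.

Warming step: ΔS₁ = m c ln(T_tr/T_i) = 196 × 4.26 × ln(373.1/357) = 36.83 J/K.
Phase change: ΔS₂ = +mL/T_tr = 196 × 2290 / 373.1 = 1203 J/K.
ΔS_total = (36.83) + (1203) = 1240 J/K.

ΔS = 1240 J/K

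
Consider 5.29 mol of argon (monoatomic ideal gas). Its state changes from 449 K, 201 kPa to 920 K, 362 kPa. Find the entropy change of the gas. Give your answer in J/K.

ΔS = nC_p ln(T₂/T₁) − nR ln(P₂/P₁), with C_p = 5R/2 = 20.79 J mol⁻¹ K⁻¹ for a monoatomic ideal gas.
ΔS = 5.29 × [20.79 × ln(920/449) − 8.314 × ln(362/201)] = 53 J/K.

ΔS = 53 J/K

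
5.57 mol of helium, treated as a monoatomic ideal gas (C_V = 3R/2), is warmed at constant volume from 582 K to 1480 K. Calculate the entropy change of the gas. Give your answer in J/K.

At constant volume, ΔS = nC_V ln(T₂/T₁) with C_V = 3R/2 = 12.47 J mol⁻¹ K⁻¹.
ΔS = 5.57 × 12.47 × ln(1480/582) = 64.8 J/K.

ΔS = 64.8 J/K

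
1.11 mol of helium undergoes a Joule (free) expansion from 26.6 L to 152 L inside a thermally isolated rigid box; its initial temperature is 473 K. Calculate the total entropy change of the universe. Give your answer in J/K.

ΔS_universe = 16.1 J/K

No heat is exchanged and no work is done, so the ideal-gas temperature stays constant.
Entropy is a state function; using a reversible isothermal path, ΔS_gas = nR ln(V₂/V₁) = 1.11 × 8.314 × ln(152/26.6) = 16.1 J/K.
The insulated surroundings exchange no heat, so ΔS_surr = 0 and ΔS_universe = ΔS_gas.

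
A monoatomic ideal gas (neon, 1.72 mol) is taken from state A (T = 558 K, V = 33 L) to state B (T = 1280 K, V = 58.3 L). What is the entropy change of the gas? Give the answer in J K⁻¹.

ΔS = 25.9 J/K

Entropy is a state function: ΔS = nC_V ln(T₂/T₁) + nR ln(V₂/V₁), with C_V = 3R/2 = 12.47 J mol⁻¹ K⁻¹ for a monoatomic ideal gas.
ΔS = 1.72 × [12.47 × ln(1280/558) + 8.314 × ln(58.3/33)] = 25.9 J/K.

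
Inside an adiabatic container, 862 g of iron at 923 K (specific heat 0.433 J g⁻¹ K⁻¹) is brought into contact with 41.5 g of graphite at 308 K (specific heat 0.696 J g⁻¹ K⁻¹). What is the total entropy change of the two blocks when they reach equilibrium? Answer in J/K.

ΔS_total = 12 J/K

Energy balance: T_f = (m₁c₁T₁ + m₂c₂T₂)/(m₁c₁ + m₂c₂) = 878.83 K.
ΔS₁ = m₁c₁ ln(T_f/T₁) = 373.246 × ln(878.83/923) = -18.3 J/K.
ΔS₂ = m₂c₂ ln(T_f/T₂) = 28.884 × ln(878.83/308) = 30.28 J/K.
ΔS_total = -18.3 + 30.28 = 12 J/K.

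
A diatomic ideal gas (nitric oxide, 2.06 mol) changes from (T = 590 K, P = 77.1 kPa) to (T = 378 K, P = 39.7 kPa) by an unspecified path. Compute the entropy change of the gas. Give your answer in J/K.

ΔS = -15.3 J/K

ΔS = nC_p ln(T₂/T₁) − nR ln(P₂/P₁), with C_p = 7R/2 = 29.1 J mol⁻¹ K⁻¹ for a diatomic ideal gas.
ΔS = 2.06 × [29.1 × ln(378/590) − 8.314 × ln(39.7/77.1)] = -15.3 J/K.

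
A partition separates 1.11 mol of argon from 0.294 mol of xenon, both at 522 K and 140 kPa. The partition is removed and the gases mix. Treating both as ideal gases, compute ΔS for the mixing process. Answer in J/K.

ΔS_mix = 5.99 J/K

Mole fractions: x_A = 1.11/1.4 = 0.791, x_B = 0.209.
ΔS_mix = −R(n_A ln x_A + n_B ln x_B) = −8.314 × (1.11 ln 0.791 + 0.294 ln 0.209) = 5.99 J/K.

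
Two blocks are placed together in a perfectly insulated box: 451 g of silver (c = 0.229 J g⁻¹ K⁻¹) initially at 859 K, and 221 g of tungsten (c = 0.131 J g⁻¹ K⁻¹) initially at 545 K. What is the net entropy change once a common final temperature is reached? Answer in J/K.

ΔS_total = 2.14 J/K

Energy balance: T_f = (m₁c₁T₁ + m₂c₂T₂)/(m₁c₁ + m₂c₂) = 790.25 K.
ΔS₁ = m₁c₁ ln(T_f/T₁) = 103.279 × ln(790.25/859) = -8.615 J/K.
ΔS₂ = m₂c₂ ln(T_f/T₂) = 28.951 × ln(790.25/545) = 10.76 J/K.
ΔS_total = -8.615 + 10.76 = 2.14 J/K.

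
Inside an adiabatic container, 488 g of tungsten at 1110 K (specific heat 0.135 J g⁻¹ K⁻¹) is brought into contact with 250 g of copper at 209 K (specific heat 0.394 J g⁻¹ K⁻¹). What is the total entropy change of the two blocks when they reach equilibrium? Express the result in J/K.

Energy balance: T_f = (m₁c₁T₁ + m₂c₂T₂)/(m₁c₁ + m₂c₂) = 570.1 K.
ΔS₁ = m₁c₁ ln(T_f/T₁) = 65.88 × ln(570.1/1110) = -43.9 J/K.
ΔS₂ = m₂c₂ ln(T_f/T₂) = 98.5 × ln(570.1/209) = 98.84 J/K.
ΔS_total = -43.9 + 98.84 = 54.9 J/K.

ΔS_total = 54.9 J/K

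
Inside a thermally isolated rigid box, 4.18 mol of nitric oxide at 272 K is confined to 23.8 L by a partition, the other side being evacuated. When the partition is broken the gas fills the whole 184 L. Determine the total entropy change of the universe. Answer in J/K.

For an ideal gas in free expansion Q = 0 and W = 0, so T is unchanged.
Entropy is a state function; using a reversible isothermal path, ΔS_gas = nR ln(V₂/V₁) = 4.18 × 8.314 × ln(184/23.8) = 71.1 J/K.
The insulated surroundings exchange no heat, so ΔS_surr = 0 and ΔS_universe = ΔS_gas.

ΔS_universe = 71.1 J/K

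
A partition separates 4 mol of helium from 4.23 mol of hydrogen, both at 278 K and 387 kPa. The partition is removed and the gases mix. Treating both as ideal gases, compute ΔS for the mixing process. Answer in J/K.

ΔS_mix = 47.4 J/K

Mole fractions: x_A = 4/8.23 = 0.486, x_B = 0.514.
ΔS_mix = −R(n_A ln x_A + n_B ln x_B) = −8.314 × (4 ln 0.486 + 4.23 ln 0.514) = 47.4 J/K.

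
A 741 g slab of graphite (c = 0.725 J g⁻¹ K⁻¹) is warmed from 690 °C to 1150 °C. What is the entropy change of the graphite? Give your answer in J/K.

ΔS = 210 J/K

In kelvin: T₁ = 963.15 K, T₂ = 1423.15 K. ΔS = ∫dQ_rev/T = m c ln(T₂/T₁) = 741 × 0.725 × ln(1423.15/963.15) = 210 J/K.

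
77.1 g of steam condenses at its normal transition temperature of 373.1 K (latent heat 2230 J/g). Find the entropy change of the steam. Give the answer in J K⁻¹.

Heat released by the substance: Q = −mL = −77.1 × 2230 = −171933 J.
At constant T, ΔS = Q_rev/T = −171933 / 373.1 = -461 J/K.

ΔS = -461 J/K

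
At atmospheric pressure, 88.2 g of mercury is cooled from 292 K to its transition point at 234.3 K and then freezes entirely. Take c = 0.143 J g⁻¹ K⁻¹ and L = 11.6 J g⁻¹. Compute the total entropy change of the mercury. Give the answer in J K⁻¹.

ΔS = -7.14 J/K

Cooling step: ΔS₁ = m c ln(T_tr/T_i) = 88.2 × 0.143 × ln(234.3/292) = -2.777 J/K.
Phase change: ΔS₂ = −mL/T_tr = −88.2 × 11.6 / 234.3 = -4.367 J/K.
ΔS_total = (-2.777) + (-4.367) = -7.14 J/K.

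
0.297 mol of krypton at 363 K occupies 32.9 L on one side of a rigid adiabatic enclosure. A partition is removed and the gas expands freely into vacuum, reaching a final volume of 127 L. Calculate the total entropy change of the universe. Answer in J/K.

ΔS_universe = 3.34 J/K

No heat is exchanged and no work is done, so the ideal-gas temperature stays constant.
Entropy is a state function; using a reversible isothermal path, ΔS_gas = nR ln(V₂/V₁) = 0.297 × 8.314 × ln(127/32.9) = 3.34 J/K.
The insulated surroundings exchange no heat, so ΔS_surr = 0 and ΔS_universe = ΔS_gas.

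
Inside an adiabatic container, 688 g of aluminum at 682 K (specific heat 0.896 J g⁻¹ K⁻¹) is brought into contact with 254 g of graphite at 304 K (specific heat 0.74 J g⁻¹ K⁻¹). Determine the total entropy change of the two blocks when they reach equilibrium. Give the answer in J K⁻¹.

Energy balance: T_f = (m₁c₁T₁ + m₂c₂T₂)/(m₁c₁ + m₂c₂) = 593.68 K.
ΔS₁ = m₁c₁ ln(T_f/T₁) = 616.448 × ln(593.68/682) = -85.5 J/K.
ΔS₂ = m₂c₂ ln(T_f/T₂) = 187.96 × ln(593.68/304) = 125.8 J/K.
ΔS_total = -85.5 + 125.8 = 40.3 J/K.

ΔS_total = 40.3 J/K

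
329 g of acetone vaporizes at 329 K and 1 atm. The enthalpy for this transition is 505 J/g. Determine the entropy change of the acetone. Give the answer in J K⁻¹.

ΔS = 505 J/K

Heat absorbed by the substance: Q = mL = 329 × 505 = 166145 J.
At constant T, ΔS = Q_rev/T = 166145 / 329 = 505 J/K.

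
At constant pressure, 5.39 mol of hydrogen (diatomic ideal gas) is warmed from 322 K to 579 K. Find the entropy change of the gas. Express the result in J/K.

At constant pressure, ΔS = nC_p ln(T₂/T₁) with C_p = 7R/2 = 29.1 J mol⁻¹ K⁻¹.
ΔS = 5.39 × 29.1 × ln(579/322) = 92 J/K.

ΔS = 92 J/K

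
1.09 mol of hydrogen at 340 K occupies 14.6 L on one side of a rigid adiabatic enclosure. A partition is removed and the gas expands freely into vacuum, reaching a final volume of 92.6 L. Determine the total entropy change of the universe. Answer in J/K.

For an ideal gas in free expansion Q = 0 and W = 0, so T is unchanged.
Entropy is a state function; using a reversible isothermal path, ΔS_gas = nR ln(V₂/V₁) = 1.09 × 8.314 × ln(92.6/14.6) = 16.7 J/K.
The insulated surroundings exchange no heat, so ΔS_surr = 0 and ΔS_universe = ΔS_gas.

ΔS_universe = 16.7 J/K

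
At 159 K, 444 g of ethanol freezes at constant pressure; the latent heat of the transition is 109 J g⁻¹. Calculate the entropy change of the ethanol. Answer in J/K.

Heat released by the substance: Q = −mL = −444 × 109 = −48396 J.
At constant T, ΔS = Q_rev/T = −48396 / 159 = -304 J/K.

ΔS = -304 J/K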